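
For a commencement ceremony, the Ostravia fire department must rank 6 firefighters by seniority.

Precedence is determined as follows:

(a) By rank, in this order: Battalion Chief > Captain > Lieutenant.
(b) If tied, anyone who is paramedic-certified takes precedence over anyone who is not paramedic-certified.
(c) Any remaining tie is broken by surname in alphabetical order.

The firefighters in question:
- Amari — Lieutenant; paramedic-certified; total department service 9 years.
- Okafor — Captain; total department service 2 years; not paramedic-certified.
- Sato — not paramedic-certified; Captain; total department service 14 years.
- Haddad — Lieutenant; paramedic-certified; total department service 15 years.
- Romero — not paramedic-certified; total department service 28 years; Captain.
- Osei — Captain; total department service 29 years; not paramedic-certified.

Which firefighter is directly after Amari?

By rank: Okafor, Osei, Romero and Sato (Captain); then Amari and Haddad (Lieutenant).
Okafor, Osei, Romero and Sato are each not paramedic-certified, so the next rule applies.
Among Okafor, Osei, Romero and Sato, alphabetically by surname: Okafor before Osei before Romero before Sato.
Amari and Haddad are each paramedic-certified, so the next rule applies.
Among Amari and Haddad, alphabetically by surname: Amari before Haddad.
Order: Okafor, Osei, Romero, Sato, Amari, Haddad.

Haddad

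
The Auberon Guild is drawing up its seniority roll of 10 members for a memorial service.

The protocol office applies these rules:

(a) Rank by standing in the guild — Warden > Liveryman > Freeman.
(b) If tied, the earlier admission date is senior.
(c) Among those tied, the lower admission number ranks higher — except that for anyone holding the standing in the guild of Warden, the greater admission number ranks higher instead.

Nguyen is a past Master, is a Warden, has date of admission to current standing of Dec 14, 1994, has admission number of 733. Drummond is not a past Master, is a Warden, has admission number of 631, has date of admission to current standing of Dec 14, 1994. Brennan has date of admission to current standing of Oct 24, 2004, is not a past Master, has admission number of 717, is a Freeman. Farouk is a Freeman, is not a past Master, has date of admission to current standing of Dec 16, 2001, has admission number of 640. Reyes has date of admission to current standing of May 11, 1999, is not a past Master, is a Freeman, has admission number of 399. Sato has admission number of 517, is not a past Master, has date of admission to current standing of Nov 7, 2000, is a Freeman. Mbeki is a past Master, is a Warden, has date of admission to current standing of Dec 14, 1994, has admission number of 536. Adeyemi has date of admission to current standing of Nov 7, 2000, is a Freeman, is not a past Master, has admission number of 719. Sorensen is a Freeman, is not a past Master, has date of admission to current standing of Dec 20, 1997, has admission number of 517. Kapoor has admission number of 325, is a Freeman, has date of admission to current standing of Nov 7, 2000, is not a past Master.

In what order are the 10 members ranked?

By standing in the guild: Nguyen, Drummond and Mbeki (Warden); then Sorensen, Reyes, Kapoor, Sato, Adeyemi, Farouk and Brennan (Freeman).
Nguyen, Drummond and Mbeki all have date of admission to current standing Dec 14, 1994, so the next rule applies.
Among Nguyen, Drummond and Mbeki, by admission number (higher first) (reversed rule for this group): Nguyen (733) before Drummond (631) before Mbeki (536).
Among Sorensen, Reyes, Kapoor, Sato, Adeyemi, Farouk and Brennan, by date of admission to current standing (earlier first): Sorensen (Dec 20, 1997) before Reyes (May 11, 1999) before Kapoor, Sato and Adeyemi (Nov 7, 2000) before Farouk (Dec 16, 2001) before Brennan (Oct 24, 2004).
Among Kapoor, Sato and Adeyemi, by admission number (lower first): Kapoor (325) before Sato (517) before Adeyemi (719).
Full order: Nguyen, Drummond, Mbeki, Sorensen, Reyes, Kapoor, Sato, Adeyemi, Farouk, Brennan.

Nguyen, Drummond, Mbeki, Sorensen, Reyes, Kapoor, Sato, Adeyemi, Farouk, Brennan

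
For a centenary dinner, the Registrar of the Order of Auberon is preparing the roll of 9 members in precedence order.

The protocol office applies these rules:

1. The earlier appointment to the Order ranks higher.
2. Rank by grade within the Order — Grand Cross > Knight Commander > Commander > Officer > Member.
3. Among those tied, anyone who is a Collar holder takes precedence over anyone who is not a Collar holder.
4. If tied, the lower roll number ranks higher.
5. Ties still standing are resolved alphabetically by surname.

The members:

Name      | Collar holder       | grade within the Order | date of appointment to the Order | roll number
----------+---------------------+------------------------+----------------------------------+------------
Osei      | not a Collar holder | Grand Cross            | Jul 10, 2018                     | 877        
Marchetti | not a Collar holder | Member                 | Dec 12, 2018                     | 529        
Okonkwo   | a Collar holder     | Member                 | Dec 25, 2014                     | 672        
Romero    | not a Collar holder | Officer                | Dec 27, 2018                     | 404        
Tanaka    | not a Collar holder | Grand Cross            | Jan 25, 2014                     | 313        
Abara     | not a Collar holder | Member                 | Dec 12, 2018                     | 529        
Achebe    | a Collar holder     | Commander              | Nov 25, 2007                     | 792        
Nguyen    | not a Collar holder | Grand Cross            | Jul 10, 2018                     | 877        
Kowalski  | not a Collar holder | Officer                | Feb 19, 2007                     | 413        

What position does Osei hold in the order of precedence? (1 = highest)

By date of appointment to the Order (earlier first): Kowalski (Feb 19, 2007); then Achebe (Nov 25, 2007); then Tanaka (Jan 25, 2014); then Okonkwo (Dec 25, 2014); then Nguyen and Osei (both Jul 10, 2018); then Abara and Marchetti (both Dec 12, 2018); then Romero (Dec 27, 2018).
Nguyen and Osei are each Grand Cross, so the next rule applies.
Nguyen and Osei are each not a Collar holder, so the next rule applies.
Nguyen and Osei both have roll number 877, so the next rule applies.
Among Nguyen and Osei, alphabetically by surname: Nguyen before Osei.
Abara and Marchetti are each Member, so the next rule applies.
Abara and Marchetti are each not a Collar holder, so the next rule applies.
Abara and Marchetti both have roll number 529, so the next rule applies.
Among Abara and Marchetti, alphabetically by surname: Abara before Marchetti.
Order: Kowalski, Achebe, Tanaka, Okonkwo, Nguyen, Osei, Abara, Marchetti, Romero. So position 6.

6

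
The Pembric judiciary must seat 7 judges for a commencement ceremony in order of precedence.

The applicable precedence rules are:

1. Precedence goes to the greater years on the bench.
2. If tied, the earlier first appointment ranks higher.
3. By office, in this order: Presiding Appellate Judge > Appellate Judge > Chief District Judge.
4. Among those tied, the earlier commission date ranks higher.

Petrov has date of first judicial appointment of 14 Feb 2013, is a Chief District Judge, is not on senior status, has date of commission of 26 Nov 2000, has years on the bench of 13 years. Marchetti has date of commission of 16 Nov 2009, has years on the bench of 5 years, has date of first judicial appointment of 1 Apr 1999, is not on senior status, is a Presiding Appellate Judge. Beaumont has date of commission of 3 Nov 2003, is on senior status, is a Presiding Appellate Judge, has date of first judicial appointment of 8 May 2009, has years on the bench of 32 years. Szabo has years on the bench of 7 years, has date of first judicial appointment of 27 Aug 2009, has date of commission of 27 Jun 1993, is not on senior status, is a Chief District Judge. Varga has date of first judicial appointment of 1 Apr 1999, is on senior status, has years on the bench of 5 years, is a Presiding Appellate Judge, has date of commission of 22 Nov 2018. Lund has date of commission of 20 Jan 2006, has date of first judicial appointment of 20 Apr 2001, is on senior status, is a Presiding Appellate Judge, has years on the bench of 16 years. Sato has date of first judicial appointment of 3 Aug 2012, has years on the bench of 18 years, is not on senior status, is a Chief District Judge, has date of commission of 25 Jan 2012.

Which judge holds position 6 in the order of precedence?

Marchetti

By years on the bench (higher first): Beaumont (32 years); then Sato (18 years); then Lund (16 years); then Petrov (13 years); then Szabo (7 years); then Marchetti and Varga (both 5 years).
Marchetti and Varga both have date of first judicial appointment 1 Apr 1999, so the next rule applies.
Marchetti and Varga are each Presiding Appellate Judge, so the next rule applies.
Among Marchetti and Varga, by date of commission (earlier first): Marchetti (16 Nov 2009) before Varga (22 Nov 2018).
Order: Beaumont, Sato, Lund, Petrov, Szabo, Marchetti, Varga.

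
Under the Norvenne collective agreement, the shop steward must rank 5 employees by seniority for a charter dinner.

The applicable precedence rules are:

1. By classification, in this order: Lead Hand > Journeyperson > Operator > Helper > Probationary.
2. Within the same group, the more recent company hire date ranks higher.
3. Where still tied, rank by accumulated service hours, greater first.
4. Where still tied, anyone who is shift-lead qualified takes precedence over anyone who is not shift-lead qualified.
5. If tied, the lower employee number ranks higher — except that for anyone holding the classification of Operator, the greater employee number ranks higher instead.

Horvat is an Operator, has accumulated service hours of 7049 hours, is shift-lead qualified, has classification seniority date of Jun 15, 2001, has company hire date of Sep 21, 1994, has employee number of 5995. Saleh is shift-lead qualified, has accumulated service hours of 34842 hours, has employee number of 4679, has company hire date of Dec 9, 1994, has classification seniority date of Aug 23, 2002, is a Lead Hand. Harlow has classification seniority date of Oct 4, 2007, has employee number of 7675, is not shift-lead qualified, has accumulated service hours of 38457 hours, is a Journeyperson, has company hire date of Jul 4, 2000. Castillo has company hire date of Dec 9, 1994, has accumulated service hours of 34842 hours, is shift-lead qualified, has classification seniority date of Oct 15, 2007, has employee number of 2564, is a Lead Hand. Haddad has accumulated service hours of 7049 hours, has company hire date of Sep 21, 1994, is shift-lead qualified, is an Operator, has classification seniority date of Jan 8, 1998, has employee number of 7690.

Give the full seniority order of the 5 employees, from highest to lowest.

By classification: Castillo and Saleh (Lead Hand); then Harlow (Journeyperson); then Haddad and Horvat (Operator).
Castillo and Saleh both have company hire date Dec 9, 1994, so the next rule applies.
Castillo and Saleh both have accumulated service hours 34842 hours, so the next rule applies.
Castillo and Saleh are each shift-lead qualified, so the next rule applies.
Among Castillo and Saleh, by employee number (lower first): Castillo (2564) before Saleh (4679).
Haddad and Horvat both have company hire date Sep 21, 1994, so the next rule applies.
Haddad and Horvat both have accumulated service hours 7049 hours, so the next rule applies.
Haddad and Horvat are each shift-lead qualified, so the next rule applies.
Among Haddad and Horvat, by employee number (higher first) (reversed rule for this group): Haddad (7690) before Horvat (5995).
Full order: Castillo, Saleh, Harlow, Haddad, Horvat.

Castillo, Saleh, Harlow, Haddad, Horvat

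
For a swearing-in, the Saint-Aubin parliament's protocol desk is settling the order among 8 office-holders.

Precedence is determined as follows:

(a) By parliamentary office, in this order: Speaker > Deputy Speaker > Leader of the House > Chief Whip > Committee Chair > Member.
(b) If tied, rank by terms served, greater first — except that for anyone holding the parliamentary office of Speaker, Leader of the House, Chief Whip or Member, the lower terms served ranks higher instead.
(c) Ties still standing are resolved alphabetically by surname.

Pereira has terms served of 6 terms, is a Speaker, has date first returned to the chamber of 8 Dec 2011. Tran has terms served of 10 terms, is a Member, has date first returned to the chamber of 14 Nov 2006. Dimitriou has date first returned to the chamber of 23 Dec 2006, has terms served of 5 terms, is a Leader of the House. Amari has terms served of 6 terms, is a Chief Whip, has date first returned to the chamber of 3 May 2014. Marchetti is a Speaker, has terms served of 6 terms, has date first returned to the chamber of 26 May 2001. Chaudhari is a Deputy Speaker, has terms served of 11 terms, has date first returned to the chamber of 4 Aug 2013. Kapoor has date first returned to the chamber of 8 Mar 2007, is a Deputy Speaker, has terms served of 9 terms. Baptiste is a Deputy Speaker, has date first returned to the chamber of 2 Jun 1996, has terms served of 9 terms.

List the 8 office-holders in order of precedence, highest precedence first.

Marchetti, Pereira, Chaudhari, Baptiste, Kapoor, Dimitriou, Amari, Tran

By parliamentary office: Marchetti and Pereira (Speaker); then Chaudhari, Baptiste and Kapoor (Deputy Speaker); then Dimitriou (Leader of the House); then Amari (Chief Whip); then Tran (Member).
Marchetti and Pereira both have terms served 6 terms, so the next rule applies.
Among Marchetti and Pereira, alphabetically by surname: Marchetti before Pereira.
Among Chaudhari, Baptiste and Kapoor, by terms served (higher first): Chaudhari (11 terms) before Baptiste and Kapoor (9 terms).
Among Baptiste and Kapoor, alphabetically by surname: Baptiste before Kapoor.
Full order: Marchetti, Pereira, Chaudhari, Baptiste, Kapoor, Dimitriou, Amari, Tran.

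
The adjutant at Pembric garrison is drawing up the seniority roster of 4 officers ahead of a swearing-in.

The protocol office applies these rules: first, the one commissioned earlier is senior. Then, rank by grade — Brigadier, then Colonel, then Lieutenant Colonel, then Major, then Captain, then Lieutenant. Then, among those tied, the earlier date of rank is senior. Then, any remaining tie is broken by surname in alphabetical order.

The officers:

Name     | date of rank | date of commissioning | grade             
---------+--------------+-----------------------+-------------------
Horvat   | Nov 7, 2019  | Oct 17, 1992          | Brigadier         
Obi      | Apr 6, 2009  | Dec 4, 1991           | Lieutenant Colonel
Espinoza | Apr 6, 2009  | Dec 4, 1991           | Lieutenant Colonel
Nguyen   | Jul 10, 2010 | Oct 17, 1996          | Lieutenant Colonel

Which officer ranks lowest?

By date of commissioning (earlier first): Espinoza and Obi (both Dec 4, 1991); then Horvat (Oct 17, 1992); then Nguyen (Oct 17, 1996).
Espinoza and Obi are each Lieutenant Colonel, so the next rule applies.
Espinoza and Obi both have date of rank Apr 6, 2009, so the next rule applies.
Among Espinoza and Obi, alphabetically by surname: Espinoza before Obi.
Order: Espinoza, Obi, Horvat, Nguyen.

Nguyen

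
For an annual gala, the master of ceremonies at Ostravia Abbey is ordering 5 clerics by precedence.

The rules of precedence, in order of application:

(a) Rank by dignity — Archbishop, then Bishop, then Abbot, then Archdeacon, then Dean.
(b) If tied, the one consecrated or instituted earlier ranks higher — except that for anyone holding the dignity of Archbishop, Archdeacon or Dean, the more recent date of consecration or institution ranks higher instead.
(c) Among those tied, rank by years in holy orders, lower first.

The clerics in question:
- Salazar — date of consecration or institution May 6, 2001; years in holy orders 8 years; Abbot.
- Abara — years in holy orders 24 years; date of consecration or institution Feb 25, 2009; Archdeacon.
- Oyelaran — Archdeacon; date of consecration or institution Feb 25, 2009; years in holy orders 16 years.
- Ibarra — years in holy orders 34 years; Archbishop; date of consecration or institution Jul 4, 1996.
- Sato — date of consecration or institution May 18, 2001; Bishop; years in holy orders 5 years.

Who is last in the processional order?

Abara

By dignity: Ibarra (Archbishop); then Sato (Bishop); then Salazar (Abbot); then Oyelaran and Abara (Archdeacon).
Oyelaran and Abara both have date of consecration or institution Feb 25, 2009, so the next rule applies.
Among Oyelaran and Abara, by years in holy orders (lower first): Oyelaran (16 years) before Abara (24 years).
Order: Ibarra, Sato, Salazar, Oyelaran, Abara.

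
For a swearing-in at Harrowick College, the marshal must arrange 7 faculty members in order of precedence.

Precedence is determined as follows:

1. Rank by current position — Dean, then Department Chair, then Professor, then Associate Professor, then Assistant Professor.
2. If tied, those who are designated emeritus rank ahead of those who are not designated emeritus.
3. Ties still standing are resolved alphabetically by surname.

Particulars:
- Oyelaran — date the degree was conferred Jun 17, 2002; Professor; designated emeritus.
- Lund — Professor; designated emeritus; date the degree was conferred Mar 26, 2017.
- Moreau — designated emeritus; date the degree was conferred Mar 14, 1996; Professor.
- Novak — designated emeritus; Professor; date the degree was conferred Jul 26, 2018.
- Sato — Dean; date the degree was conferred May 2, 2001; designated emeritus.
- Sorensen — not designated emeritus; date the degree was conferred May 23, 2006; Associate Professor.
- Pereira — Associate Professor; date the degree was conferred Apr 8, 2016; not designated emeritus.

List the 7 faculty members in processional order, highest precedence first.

By current position: Sato (Dean); then Lund, Moreau, Novak and Oyelaran (Professor); then Pereira and Sorensen (Associate Professor).
Lund, Moreau, Novak and Oyelaran are each designated emeritus, so the next rule applies.
Among Lund, Moreau, Novak and Oyelaran, alphabetically by surname: Lund before Moreau before Novak before Oyelaran.
Pereira and Sorensen are each not designated emeritus, so the next rule applies.
Among Pereira and Sorensen, alphabetically by surname: Pereira before Sorensen.
Full order: Sato, Lund, Moreau, Novak, Oyelaran, Pereira, Sorensen.

Sato, Lund, Moreau, Novak, Oyelaran, Pereira, Sorensen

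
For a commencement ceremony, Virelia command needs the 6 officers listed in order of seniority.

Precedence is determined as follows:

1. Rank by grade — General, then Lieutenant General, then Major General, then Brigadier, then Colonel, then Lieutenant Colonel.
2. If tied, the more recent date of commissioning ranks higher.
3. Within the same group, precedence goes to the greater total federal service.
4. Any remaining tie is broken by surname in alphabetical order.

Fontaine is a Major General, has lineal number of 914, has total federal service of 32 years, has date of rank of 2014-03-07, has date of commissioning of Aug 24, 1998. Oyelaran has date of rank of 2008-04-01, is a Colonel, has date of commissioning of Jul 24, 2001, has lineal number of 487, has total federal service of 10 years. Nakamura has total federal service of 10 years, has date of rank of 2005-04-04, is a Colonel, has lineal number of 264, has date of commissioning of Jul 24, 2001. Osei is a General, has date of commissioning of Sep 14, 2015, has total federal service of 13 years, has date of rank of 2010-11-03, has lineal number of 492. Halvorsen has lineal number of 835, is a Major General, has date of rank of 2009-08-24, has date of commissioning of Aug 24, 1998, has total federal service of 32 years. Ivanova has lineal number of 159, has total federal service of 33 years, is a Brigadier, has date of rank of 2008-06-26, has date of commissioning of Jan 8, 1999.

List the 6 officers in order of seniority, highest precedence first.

By grade: Osei (General); then Fontaine and Halvorsen (Major General); then Ivanova (Brigadier); then Nakamura and Oyelaran (Colonel).
Fontaine and Halvorsen both have date of commissioning Aug 24, 1998, so the next rule applies.
Fontaine and Halvorsen both have total federal service 32 years, so the next rule applies.
Among Fontaine and Halvorsen, alphabetically by surname: Fontaine before Halvorsen.
Nakamura and Oyelaran both have date of commissioning Jul 24, 2001, so the next rule applies.
Nakamura and Oyelaran both have total federal service 10 years, so the next rule applies.
Among Nakamura and Oyelaran, alphabetically by surname: Nakamura before Oyelaran.
Full order: Osei, Fontaine, Halvorsen, Ivanova, Nakamura, Oyelaran.

Osei, Fontaine, Halvorsen, Ivanova, Nakamura, Oyelaran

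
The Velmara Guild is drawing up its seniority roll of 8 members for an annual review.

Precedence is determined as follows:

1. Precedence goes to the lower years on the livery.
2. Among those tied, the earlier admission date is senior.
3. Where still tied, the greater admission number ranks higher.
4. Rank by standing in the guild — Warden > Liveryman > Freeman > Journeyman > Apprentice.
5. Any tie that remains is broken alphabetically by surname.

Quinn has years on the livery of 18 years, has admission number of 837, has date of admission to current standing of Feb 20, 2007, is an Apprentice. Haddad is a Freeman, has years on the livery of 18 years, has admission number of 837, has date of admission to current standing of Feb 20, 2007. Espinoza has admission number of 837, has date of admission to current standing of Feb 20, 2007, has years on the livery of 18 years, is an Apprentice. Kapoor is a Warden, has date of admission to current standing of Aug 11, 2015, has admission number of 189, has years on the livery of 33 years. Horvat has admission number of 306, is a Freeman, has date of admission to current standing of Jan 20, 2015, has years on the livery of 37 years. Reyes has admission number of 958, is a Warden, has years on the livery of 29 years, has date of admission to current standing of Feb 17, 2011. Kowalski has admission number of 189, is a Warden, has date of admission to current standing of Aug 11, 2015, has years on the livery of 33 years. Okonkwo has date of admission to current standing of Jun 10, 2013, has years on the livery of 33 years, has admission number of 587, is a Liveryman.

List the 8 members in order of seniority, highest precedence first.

Haddad, Espinoza, Quinn, Reyes, Okonkwo, Kapoor, Kowalski, Horvat

By years on the livery (lower first): Haddad, Espinoza and Quinn (each 18 years); then Reyes (29 years); then Okonkwo, Kapoor and Kowalski (each 33 years); then Horvat (37 years).
Haddad, Espinoza and Quinn all have date of admission to current standing Feb 20, 2007, so the next rule applies.
Haddad, Espinoza and Quinn all have admission number 837, so the next rule applies.
Among Haddad, Espinoza and Quinn, by standing in the guild: Haddad (Freeman) before Espinoza and Quinn (Apprentice).
Among Espinoza and Quinn, alphabetically by surname: Espinoza before Quinn.
Among Okonkwo, Kapoor and Kowalski, by date of admission to current standing (earlier first): Okonkwo (Jun 10, 2013) before Kapoor and Kowalski (Aug 11, 2015).
Kapoor and Kowalski both have admission number 189, so the next rule applies.
Kapoor and Kowalski are each Warden, so the next rule applies.
Among Kapoor and Kowalski, alphabetically by surname: Kapoor before Kowalski.
Full order: Haddad, Espinoza, Quinn, Reyes, Okonkwo, Kapoor, Kowalski, Horvat.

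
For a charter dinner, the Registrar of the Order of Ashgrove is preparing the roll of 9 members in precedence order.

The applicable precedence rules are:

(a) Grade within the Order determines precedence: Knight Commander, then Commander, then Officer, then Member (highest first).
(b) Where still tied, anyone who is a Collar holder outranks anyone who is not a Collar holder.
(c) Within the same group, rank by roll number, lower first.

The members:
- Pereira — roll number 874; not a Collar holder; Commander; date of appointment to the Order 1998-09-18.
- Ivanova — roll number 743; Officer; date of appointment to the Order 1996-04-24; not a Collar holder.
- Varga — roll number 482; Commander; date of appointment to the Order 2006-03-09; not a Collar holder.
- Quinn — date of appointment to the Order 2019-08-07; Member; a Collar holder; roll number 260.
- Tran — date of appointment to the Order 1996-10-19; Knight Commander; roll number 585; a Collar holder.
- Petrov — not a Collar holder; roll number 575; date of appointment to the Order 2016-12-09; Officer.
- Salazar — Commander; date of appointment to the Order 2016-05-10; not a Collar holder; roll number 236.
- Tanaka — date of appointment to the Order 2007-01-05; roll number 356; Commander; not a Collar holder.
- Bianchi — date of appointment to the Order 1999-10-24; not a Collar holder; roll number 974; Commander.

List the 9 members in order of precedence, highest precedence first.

Tran, Salazar, Tanaka, Varga, Pereira, Bianchi, Petrov, Ivanova, Quinn

By grade within the Order: Tran (Knight Commander); then Salazar, Tanaka, Varga, Pereira and Bianchi (Commander); then Petrov and Ivanova (Officer); then Quinn (Member).
Salazar, Tanaka, Varga, Pereira and Bianchi are each not a Collar holder, so the next rule applies.
Among Salazar, Tanaka, Varga, Pereira and Bianchi, by roll number (lower first): Salazar (236) before Tanaka (356) before Varga (482) before Pereira (874) before Bianchi (974).
Petrov and Ivanova are each not a Collar holder, so the next rule applies.
Among Petrov and Ivanova, by roll number (lower first): Petrov (575) before Ivanova (743).
Full order: Tran, Salazar, Tanaka, Varga, Pereira, Bianchi, Petrov, Ivanova, Quinn.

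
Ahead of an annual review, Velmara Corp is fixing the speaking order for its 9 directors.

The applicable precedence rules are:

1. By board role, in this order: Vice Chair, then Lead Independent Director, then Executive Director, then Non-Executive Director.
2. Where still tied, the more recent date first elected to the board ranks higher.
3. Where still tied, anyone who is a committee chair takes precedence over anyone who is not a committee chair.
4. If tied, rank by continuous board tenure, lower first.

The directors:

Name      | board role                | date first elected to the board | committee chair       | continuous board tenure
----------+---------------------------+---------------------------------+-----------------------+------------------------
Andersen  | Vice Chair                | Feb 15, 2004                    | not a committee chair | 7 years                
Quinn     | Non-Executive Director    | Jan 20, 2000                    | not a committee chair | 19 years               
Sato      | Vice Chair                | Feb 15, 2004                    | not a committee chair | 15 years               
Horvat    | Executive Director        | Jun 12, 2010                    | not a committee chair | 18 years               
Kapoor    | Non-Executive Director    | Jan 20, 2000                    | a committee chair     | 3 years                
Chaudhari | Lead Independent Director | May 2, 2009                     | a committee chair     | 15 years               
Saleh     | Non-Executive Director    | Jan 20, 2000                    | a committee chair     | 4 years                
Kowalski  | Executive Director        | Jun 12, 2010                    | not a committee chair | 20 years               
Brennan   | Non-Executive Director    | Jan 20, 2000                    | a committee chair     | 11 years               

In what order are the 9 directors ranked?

By board role: Andersen and Sato (Vice Chair); then Chaudhari (Lead Independent Director); then Horvat and Kowalski (Executive Director); then Kapoor, Saleh, Brennan and Quinn (Non-Executive Director).
Andersen and Sato both have date first elected to the board Feb 15, 2004, so the next rule applies.
Andersen and Sato are each not a committee chair, so the next rule applies.
Among Andersen and Sato, by continuous board tenure (lower first): Andersen (7 years) before Sato (15 years).
Horvat and Kowalski both have date first elected to the board Jun 12, 2010, so the next rule applies.
Horvat and Kowalski are each not a committee chair, so the next rule applies.
Among Horvat and Kowalski, by continuous board tenure (lower first): Horvat (18 years) before Kowalski (20 years).
Kapoor, Saleh, Brennan and Quinn all have date first elected to the board Jan 20, 2000, so the next rule applies.
Among Kapoor, Saleh, Brennan and Quinn, a committee chair before not a committee chair: Kapoor, Saleh and Brennan (a committee chair) before Quinn (not a committee chair).
Among Kapoor, Saleh and Brennan, by continuous board tenure (lower first): Kapoor (3 years) before Saleh (4 years) before Brennan (11 years).
Full order: Andersen, Sato, Chaudhari, Horvat, Kowalski, Kapoor, Saleh, Brennan, Quinn.

Andersen, Sato, Chaudhari, Horvat, Kowalski, Kapoor, Saleh, Brennan, Quinn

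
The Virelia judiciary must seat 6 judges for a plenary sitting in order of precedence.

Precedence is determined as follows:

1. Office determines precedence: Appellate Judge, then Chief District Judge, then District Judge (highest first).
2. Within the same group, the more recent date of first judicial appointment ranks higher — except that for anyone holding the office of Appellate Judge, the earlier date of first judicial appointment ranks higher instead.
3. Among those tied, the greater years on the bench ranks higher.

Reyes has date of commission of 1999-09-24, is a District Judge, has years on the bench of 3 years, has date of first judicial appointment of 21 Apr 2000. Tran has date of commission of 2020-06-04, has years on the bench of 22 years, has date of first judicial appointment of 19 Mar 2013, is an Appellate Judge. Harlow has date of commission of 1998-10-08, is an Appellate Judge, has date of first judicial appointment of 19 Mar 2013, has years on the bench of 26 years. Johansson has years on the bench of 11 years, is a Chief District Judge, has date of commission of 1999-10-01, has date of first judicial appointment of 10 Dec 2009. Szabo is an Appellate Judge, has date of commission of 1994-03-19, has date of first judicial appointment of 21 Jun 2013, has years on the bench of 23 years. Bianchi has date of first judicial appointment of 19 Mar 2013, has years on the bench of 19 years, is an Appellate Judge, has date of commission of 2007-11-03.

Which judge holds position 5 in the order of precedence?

Johansson

By office: Harlow, Tran, Bianchi and Szabo (Appellate Judge); then Johansson (Chief District Judge); then Reyes (District Judge).
Among Harlow, Tran, Bianchi and Szabo, by date of first judicial appointment (earlier first) (reversed rule for this group): Harlow, Tran and Bianchi (19 Mar 2013) before Szabo (21 Jun 2013).
Among Harlow, Tran and Bianchi, by years on the bench (higher first): Harlow (26 years) before Tran (22 years) before Bianchi (19 years).
Order: Harlow, Tran, Bianchi, Szabo, Johansson, Reyes.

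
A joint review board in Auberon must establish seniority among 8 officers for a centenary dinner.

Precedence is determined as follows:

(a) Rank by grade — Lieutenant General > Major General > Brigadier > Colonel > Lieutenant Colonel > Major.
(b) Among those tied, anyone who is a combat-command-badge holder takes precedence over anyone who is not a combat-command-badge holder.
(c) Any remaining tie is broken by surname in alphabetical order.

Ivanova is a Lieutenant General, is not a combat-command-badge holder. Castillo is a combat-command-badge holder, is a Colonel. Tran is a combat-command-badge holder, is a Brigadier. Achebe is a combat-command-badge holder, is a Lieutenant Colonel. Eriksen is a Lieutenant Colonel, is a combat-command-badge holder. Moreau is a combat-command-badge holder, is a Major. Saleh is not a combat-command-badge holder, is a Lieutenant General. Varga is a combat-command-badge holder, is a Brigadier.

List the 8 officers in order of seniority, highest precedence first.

By grade: Ivanova and Saleh (Lieutenant General); then Tran and Varga (Brigadier); then Castillo (Colonel); then Achebe and Eriksen (Lieutenant Colonel); then Moreau (Major).
Ivanova and Saleh are each not a combat-command-badge holder, so the next rule applies.
Among Ivanova and Saleh, alphabetically by surname: Ivanova before Saleh.
Tran and Varga are each a combat-command-badge holder, so the next rule applies.
Among Tran and Varga, alphabetically by surname: Tran before Varga.
Achebe and Eriksen are each a combat-command-badge holder, so the next rule applies.
Among Achebe and Eriksen, alphabetically by surname: Achebe before Eriksen.
Full order: Ivanova, Saleh, Tran, Varga, Castillo, Achebe, Eriksen, Moreau.

Ivanova, Saleh, Tran, Varga, Castillo, Achebe, Eriksen, Moreau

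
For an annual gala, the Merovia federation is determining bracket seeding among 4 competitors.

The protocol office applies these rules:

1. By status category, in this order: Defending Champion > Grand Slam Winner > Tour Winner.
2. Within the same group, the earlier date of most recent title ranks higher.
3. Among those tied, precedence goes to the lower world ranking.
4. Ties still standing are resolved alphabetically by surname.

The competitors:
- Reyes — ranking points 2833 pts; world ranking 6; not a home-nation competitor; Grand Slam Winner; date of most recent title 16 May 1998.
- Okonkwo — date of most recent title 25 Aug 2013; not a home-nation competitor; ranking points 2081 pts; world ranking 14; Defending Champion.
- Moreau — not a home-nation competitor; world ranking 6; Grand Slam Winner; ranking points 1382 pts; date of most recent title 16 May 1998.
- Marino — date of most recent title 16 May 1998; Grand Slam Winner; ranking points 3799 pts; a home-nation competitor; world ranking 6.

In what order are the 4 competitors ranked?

Okonkwo, Marino, Moreau, Reyes

By status category: Okonkwo (Defending Champion); then Marino, Moreau and Reyes (Grand Slam Winner).
Marino, Moreau and Reyes all have date of most recent title 16 May 1998, so the next rule applies.
Marino, Moreau and Reyes all have world ranking 6, so the next rule applies.
Among Marino, Moreau and Reyes, alphabetically by surname: Marino before Moreau before Reyes.
Full order: Okonkwo, Marino, Moreau, Reyes.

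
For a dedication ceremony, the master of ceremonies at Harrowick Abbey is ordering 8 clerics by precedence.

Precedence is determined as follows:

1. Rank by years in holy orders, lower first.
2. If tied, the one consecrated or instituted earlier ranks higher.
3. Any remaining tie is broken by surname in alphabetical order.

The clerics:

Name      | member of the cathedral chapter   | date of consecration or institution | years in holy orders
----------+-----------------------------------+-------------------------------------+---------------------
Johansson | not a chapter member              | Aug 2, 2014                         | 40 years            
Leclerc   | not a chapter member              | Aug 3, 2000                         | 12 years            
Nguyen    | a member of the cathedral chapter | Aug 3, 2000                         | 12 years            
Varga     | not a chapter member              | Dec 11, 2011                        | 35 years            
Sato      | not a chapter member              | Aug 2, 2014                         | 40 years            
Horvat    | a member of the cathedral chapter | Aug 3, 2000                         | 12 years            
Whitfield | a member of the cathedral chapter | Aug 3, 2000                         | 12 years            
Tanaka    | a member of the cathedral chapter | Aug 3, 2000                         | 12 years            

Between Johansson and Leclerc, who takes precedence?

Leclerc

By years in holy orders (lower first): Horvat, Leclerc, Nguyen, Tanaka and Whitfield (each 12 years); then Varga (35 years); then Johansson and Sato (both 40 years).
Horvat, Leclerc, Nguyen, Tanaka and Whitfield all have date of consecration or institution Aug 3, 2000, so the next rule applies.
Among Horvat, Leclerc, Nguyen, Tanaka and Whitfield, alphabetically by surname: Horvat before Leclerc before Nguyen before Tanaka before Whitfield.
Johansson and Sato both have date of consecration or institution Aug 2, 2014, so the next rule applies.
Among Johansson and Sato, alphabetically by surname: Johansson before Sato.
So Leclerc takes precedence.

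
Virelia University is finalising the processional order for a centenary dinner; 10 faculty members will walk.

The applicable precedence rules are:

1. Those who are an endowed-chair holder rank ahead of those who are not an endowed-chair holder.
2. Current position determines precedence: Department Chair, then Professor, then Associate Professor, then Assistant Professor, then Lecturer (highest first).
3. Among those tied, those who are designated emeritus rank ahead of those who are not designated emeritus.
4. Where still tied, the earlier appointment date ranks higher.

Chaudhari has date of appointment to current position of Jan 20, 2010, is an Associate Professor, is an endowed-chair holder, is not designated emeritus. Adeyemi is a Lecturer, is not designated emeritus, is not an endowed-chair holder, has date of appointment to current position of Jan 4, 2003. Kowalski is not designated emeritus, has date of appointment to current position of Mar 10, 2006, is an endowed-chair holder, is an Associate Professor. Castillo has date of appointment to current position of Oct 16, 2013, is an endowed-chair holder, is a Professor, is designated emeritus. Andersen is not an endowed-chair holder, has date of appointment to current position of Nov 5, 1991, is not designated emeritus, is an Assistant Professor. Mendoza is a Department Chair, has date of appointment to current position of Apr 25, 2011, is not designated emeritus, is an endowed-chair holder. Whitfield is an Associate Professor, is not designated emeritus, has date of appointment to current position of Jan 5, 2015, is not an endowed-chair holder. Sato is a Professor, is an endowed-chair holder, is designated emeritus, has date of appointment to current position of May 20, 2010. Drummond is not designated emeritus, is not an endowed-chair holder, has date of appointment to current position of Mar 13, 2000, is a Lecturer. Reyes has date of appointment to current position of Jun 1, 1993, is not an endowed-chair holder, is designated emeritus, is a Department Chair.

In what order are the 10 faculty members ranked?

By the first rule: Mendoza, Sato, Castillo, Kowalski and Chaudhari (each an endowed-chair holder); then Reyes, Whitfield, Andersen, Drummond and Adeyemi (each not an endowed-chair holder).
Among Mendoza, Sato, Castillo, Kowalski and Chaudhari, by current position: Mendoza (Department Chair) before Sato and Castillo (Professor) before Kowalski and Chaudhari (Associate Professor).
Sato and Castillo are each designated emeritus, so the next rule applies.
Among Sato and Castillo, by date of appointment to current position (earlier first): Sato (May 20, 2010) before Castillo (Oct 16, 2013).
Kowalski and Chaudhari are each not designated emeritus, so the next rule applies.
Among Kowalski and Chaudhari, by date of appointment to current position (earlier first): Kowalski (Mar 10, 2006) before Chaudhari (Jan 20, 2010).
Among Reyes, Whitfield, Andersen, Drummond and Adeyemi, by current position: Reyes (Department Chair) before Whitfield (Associate Professor) before Andersen (Assistant Professor) before Drummond and Adeyemi (Lecturer).
Drummond and Adeyemi are each not designated emeritus, so the next rule applies.
Among Drummond and Adeyemi, by date of appointment to current position (earlier first): Drummond (Mar 13, 2000) before Adeyemi (Jan 4, 2003).
Full order: Mendoza, Sato, Castillo, Kowalski, Chaudhari, Reyes, Whitfield, Andersen, Drummond, Adeyemi.

Mendoza, Sato, Castillo, Kowalski, Chaudhari, Reyes, Whitfield, Andersen, Drummond, Adeyemi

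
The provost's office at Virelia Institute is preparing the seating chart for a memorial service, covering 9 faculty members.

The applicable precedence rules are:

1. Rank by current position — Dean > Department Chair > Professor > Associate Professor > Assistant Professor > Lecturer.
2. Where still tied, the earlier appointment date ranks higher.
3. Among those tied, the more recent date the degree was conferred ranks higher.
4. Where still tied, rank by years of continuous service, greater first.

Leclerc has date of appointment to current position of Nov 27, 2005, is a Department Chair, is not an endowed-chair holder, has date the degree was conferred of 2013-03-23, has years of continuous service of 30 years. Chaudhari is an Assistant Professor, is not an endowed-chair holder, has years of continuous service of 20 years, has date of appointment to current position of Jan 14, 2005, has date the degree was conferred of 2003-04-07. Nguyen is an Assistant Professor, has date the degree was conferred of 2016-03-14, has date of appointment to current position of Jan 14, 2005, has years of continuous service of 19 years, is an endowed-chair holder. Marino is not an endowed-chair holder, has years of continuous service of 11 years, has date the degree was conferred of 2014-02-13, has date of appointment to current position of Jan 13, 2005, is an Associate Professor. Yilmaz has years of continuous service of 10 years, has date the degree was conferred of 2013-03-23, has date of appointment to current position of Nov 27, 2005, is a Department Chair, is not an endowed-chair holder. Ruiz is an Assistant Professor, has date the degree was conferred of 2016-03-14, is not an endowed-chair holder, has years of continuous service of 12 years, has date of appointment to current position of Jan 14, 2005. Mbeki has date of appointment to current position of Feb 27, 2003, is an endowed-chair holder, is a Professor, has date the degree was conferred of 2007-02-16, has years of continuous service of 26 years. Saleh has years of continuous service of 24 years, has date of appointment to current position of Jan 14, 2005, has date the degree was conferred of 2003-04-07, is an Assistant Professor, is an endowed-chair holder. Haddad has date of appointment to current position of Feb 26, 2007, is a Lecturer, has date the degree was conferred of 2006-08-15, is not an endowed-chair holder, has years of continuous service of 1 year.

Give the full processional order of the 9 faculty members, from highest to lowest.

Leclerc, Yilmaz, Mbeki, Marino, Nguyen, Ruiz, Saleh, Chaudhari, Haddad

By current position: Leclerc and Yilmaz (Department Chair); then Mbeki (Professor); then Marino (Associate Professor); then Nguyen, Ruiz, Saleh and Chaudhari (Assistant Professor); then Haddad (Lecturer).
Leclerc and Yilmaz both have date of appointment to current position Nov 27, 2005, so the next rule applies.
Leclerc and Yilmaz both have date the degree was conferred 2013-03-23, so the next rule applies.
Among Leclerc and Yilmaz, by years of continuous service (higher first): Leclerc (30 years) before Yilmaz (10 years).
Nguyen, Ruiz, Saleh and Chaudhari all have date of appointment to current position Jan 14, 2005, so the next rule applies.
Among Nguyen, Ruiz, Saleh and Chaudhari, by date the degree was conferred (later first): Nguyen and Ruiz (2016-03-14) before Saleh and Chaudhari (2003-04-07).
Among Nguyen and Ruiz, by years of continuous service (higher first): Nguyen (19 years) before Ruiz (12 years).
Among Saleh and Chaudhari, by years of continuous service (higher first): Saleh (24 years) before Chaudhari (20 years).
Full order: Leclerc, Yilmaz, Mbeki, Marino, Nguyen, Ruiz, Saleh, Chaudhari, Haddad.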